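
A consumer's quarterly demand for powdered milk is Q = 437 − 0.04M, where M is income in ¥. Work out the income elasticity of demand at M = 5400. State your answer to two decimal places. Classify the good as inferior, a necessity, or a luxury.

At M = 5400: Q = 221.000.
dQ/dM = −0.04.
η = (dQ/dM)·(M/Q) = -0.04 × (5400/221.000) = -0.98.
Since η < 0, the good is an inferior good.

-0.98 (inferior good)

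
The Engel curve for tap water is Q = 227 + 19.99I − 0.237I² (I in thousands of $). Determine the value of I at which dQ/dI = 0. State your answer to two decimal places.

dQ/dI = 19.99 − 0.474I.
The good is inferior where dQ/dI < 0. Setting dQ/dI = 0 gives I = 19.99 / 0.474 = 42.17.

42.17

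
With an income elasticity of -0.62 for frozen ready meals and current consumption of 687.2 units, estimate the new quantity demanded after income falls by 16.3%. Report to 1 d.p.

%ΔQ ≈ η × %ΔI = -0.62 × (-16.3%) = 10.106%.
New Q ≈ 687.2 × (1 + 0.10106) = 756.6.

756.6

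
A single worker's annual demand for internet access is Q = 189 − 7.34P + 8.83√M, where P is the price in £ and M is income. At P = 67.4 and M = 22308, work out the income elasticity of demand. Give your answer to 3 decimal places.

0.651

At P = 67.4, M = 22308: Q = 1013.121.
Holding P constant, ∂Q/∂M = 8.83/(2√M) = 0.0295597.
η_M = (∂Q/∂M)·(M/Q) = 0.0295597 × (22308/1013.121) = 0.651.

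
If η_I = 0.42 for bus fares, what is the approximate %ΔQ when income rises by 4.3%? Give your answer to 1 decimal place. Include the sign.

1.8%

%ΔQ ≈ η × %ΔI = 0.42 × 4.3% = 1.8%.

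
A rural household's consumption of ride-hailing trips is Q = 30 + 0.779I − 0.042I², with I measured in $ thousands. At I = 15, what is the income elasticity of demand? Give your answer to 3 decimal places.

-0.224

At I = 15: Q = 32.2350.
dQ/dI = 0.779 − 0.084I = -0.48100.
η = (dQ/dI)·(I/Q) = -0.48100 × (15/32.2350) = -0.224.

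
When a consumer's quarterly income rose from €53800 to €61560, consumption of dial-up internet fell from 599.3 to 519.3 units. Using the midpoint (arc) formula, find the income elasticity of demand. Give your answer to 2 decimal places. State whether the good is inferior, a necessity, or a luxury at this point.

-1.06 (inferior good)

ΔQ = 519.3 − 599.3 = -80; midpoint Q̄ = (599.3 + 519.3)/2 = 559.3.
ΔI = 61560 − 53800 = 7760; midpoint Ī = (53800 + 61560)/2 = 57680.
η = (ΔQ/Q̄) ÷ (ΔI/Ī) = (-80/559.3) ÷ (7760/57680) = -1.06.
η < 0 ⇒ inferior good.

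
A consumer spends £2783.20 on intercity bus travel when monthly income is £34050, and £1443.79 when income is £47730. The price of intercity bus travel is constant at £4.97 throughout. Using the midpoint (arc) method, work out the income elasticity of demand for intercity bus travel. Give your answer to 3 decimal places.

-1.894

With a constant price, Q₁ = 2783.20/4.97 = 560.000 and Q₂ = 1443.79/4.97 = 290.501 (equivalently, work directly with expenditure since P cancels).
Midpoint %ΔQ = (1443.79 − 2783.20)/2113.50 = -0.63374; midpoint %ΔI = (47730 − 34050)/40890 = 0.33456.
η = -0.63374 / 0.33456 = -1.894.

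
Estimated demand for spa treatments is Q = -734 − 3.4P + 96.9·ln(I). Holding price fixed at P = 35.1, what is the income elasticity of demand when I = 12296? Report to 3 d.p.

1.638

At P = 35.1, I = 12296: Q = 59.170.
Holding P constant, ∂Q/∂I = 96.9/I = 0.00788061.
η_I = (∂Q/∂I)·(I/Q) = 0.00788061 × (12296/59.170) = 1.638.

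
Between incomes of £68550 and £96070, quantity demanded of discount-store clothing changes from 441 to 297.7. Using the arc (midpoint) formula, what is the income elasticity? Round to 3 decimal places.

ΔQ = 297.7 − 441 = -143.3; midpoint Q̄ = (441 + 297.7)/2 = 369.35.
ΔI = 96070 − 68550 = 27520; midpoint Ī = (68550 + 96070)/2 = 82310.
η = (ΔQ/Q̄) ÷ (ΔI/Ī) = (-143.3/369.35) ÷ (27520/82310) = -1.160.

-1.160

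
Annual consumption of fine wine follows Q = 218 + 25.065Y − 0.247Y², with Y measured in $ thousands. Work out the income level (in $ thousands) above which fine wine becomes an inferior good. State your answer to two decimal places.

dQ/dY = 25.065 − 0.494Y.
The good is inferior where dQ/dY < 0. Setting dQ/dY = 0 gives Y = 25.065 / 0.494 = 50.74.

50.74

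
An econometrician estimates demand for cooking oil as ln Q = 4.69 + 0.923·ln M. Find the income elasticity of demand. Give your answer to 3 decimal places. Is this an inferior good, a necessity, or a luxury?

In a log-linear demand, the coefficient on ln M is the income elasticity.
So η = 0.923.
0 < η < 1 ⇒ necessity.

0.923 (necessity)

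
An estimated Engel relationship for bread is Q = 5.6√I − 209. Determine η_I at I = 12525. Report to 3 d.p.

0.750

At I = 12525: Q = 417.725.
dQ/dI = 5.6/(2√I) = 0.025019 at this income.
η = (dQ/dI)·(I/Q) = 0.025019 × (12525/417.725) = 0.750.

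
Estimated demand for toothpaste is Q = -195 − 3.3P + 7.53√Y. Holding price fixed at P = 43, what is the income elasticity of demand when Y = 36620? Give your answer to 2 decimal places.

0.65

At P = 43, Y = 36620: Q = 1104.067.
Holding P constant, ∂Q/∂Y = 7.53/(2√Y) = 0.0196746.
η_Y = (∂Q/∂Y)·(Y/Q) = 0.0196746 × (36620/1104.067) = 0.65.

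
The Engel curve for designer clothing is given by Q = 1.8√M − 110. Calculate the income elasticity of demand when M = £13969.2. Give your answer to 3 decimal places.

At M = 13969.2: Q = 102.744.
dQ/dM = 1.8/(2√M) = 0.00761477 at this income.
η = (dQ/dM)·(M/Q) = 0.00761477 × (13969.2/102.744) = 1.035.

1.035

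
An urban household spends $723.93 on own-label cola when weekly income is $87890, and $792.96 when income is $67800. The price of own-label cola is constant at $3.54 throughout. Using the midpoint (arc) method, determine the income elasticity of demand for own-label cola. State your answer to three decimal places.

-0.353

With a constant price, Q₁ = 723.93/3.54 = 204.500 and Q₂ = 792.96/3.54 = 224.000 (equivalently, work directly with expenditure since P cancels).
Midpoint %ΔQ = (792.96 − 723.93)/758.45 = 0.09102; midpoint %ΔI = (67800 − 87890)/77845 = -0.25808.
η = 0.09102 / -0.25808 = -0.353.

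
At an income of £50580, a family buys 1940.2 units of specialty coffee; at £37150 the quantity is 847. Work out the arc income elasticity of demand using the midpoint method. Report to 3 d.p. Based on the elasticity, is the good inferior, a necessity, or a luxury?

ΔQ = 847 − 1940.2 = -1093.2; midpoint Q̄ = (1940.2 + 847)/2 = 1393.6.
ΔI = 37150 − 50580 = -13430; midpoint Ī = (50580 + 37150)/2 = 43865.
η = (ΔQ/Q̄) ÷ (ΔI/Ī) = (-1093.2/1393.6) ÷ (-13430/43865) = 2.562.
η > 1 ⇒ luxury.

2.562 (luxury)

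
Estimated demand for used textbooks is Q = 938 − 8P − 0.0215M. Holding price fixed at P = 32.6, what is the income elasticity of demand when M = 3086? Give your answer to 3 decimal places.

At P = 32.6, M = 3086: Q = 610.851.
Holding P constant, ∂Q/∂M = −0.0215.
η_M = (∂Q/∂M)·(M/Q) = -0.0215 × (3086/610.851) = -0.109.

-0.109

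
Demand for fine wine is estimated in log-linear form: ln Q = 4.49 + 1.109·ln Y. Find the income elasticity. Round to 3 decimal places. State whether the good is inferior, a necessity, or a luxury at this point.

1.109 (luxury)

In a log-linear demand, the coefficient on ln Y is the income elasticity.
So η = 1.109.
η > 1 ⇒ luxury.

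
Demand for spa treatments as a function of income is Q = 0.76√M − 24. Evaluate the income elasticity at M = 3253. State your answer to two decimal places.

1.12

At M = 3253: Q = 19.347.
dQ/dM = 0.76/(2√M) = 0.00666257 at this income.
η = (dQ/dM)·(M/Q) = 0.00666257 × (3253/19.347) = 1.12.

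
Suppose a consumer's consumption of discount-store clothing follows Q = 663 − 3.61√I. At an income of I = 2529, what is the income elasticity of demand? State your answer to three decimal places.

-0.189

At I = 2529: Q = 481.456.
dQ/dI = -3.61/(2√I) = -0.0358924 at this income.
η = (dQ/dI)·(I/Q) = -0.0358924 × (2529/481.456) = -0.189.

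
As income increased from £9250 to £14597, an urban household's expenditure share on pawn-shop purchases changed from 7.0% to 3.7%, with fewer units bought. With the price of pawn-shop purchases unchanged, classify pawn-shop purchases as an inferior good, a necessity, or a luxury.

Quantity demanded falls as income rises, so η < 0.

inferior good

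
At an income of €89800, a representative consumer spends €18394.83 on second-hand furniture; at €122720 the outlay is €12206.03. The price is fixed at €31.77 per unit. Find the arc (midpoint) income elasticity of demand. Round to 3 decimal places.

-1.306

With a constant price, Q₁ = 18394.83/31.77 = 579.000 and Q₂ = 12206.03/31.77 = 384.200 (equivalently, work directly with expenditure since P cancels).
Midpoint %ΔQ = (12206.03 − 18394.83)/15300.43 = -0.40449; midpoint %ΔI = (122720 − 89800)/106260 = 0.30981.
η = -0.40449 / 0.30981 = -1.306.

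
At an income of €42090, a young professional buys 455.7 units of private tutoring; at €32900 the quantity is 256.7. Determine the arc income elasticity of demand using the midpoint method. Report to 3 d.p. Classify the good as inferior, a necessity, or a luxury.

2.279 (luxury)

ΔQ = 256.7 − 455.7 = -199; midpoint Q̄ = (455.7 + 256.7)/2 = 356.2.
ΔI = 32900 − 42090 = -9190; midpoint Ī = (42090 + 32900)/2 = 37495.
η = (ΔQ/Q̄) ÷ (ΔI/Ī) = (-199/356.2) ÷ (-9190/37495) = 2.279.
η > 1 ⇒ luxury.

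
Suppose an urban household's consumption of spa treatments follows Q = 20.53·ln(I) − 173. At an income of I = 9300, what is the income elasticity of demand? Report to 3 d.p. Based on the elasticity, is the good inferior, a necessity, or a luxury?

1.406 (luxury)

At I = 9300: Q = 14.598.
dQ/dI = 20.53/I = 0.00220753 at this income.
η = (dQ/dI)·(I/Q) = 0.00220753 × (9300/14.598) = 1.406.
Since η > 1, the good is a luxury.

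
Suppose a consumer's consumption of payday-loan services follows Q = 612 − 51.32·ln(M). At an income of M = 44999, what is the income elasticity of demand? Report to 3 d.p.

At M = 44999: Q = 62.137.
dQ/dM = -51.32/M = -0.00114047 at this income.
η = (dQ/dM)·(M/Q) = -0.00114047 × (44999/62.137) = -0.826.

-0.826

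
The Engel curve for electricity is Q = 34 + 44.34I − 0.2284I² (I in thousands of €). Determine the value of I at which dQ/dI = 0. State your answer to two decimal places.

dQ/dI = 44.34 − 0.4568I.
The good is inferior where dQ/dI < 0. Setting dQ/dI = 0 gives I = 44.34 / 0.4568 = 97.07.

97.07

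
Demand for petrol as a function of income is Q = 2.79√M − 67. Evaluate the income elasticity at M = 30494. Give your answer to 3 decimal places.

At M = 30494: Q = 420.205.
dQ/dM = 2.79/(2√M) = 0.00798853 at this income.
η = (dQ/dM)·(M/Q) = 0.00798853 × (30494/420.205) = 0.580.

0.580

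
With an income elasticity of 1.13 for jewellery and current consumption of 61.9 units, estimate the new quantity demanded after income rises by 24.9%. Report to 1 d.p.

79.3

%ΔQ ≈ η × %ΔI = 1.13 × 24.9% = 28.137%.
New Q ≈ 61.9 × (1 + 0.28137) = 79.3.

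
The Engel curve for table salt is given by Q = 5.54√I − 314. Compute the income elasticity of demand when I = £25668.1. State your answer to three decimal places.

At I = 25668.1: Q = 573.578.
dQ/dI = 5.54/(2√I) = 0.0172895 at this income.
η = (dQ/dI)·(I/Q) = 0.0172895 × (25668.1/573.578) = 0.774.

0.774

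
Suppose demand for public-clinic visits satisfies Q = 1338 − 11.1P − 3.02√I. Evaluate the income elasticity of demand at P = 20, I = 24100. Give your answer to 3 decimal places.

-0.362

At P = 20, I = 24100: Q = 647.170.
Holding P constant, ∂Q/∂I = -3.02/(2√I) = -0.00972677.
η_I = (∂Q/∂I)·(I/Q) = -0.00972677 × (24100/647.170) = -0.362.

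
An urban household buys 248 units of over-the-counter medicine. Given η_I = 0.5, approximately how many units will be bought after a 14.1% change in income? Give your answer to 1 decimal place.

%ΔQ ≈ η × %ΔI = 0.5 × 14.1% = 7.05%.
New Q ≈ 248 × (1 + 0.0705) = 265.5.

265.5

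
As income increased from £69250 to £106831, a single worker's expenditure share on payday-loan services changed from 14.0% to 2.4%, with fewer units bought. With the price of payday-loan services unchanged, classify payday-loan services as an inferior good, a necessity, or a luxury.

inferior good

Quantity demanded falls as income rises, so η < 0.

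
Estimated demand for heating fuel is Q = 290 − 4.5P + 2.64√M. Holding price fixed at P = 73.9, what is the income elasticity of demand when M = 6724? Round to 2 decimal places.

0.62

At P = 73.9, M = 6724: Q = 173.930.
Holding P constant, ∂Q/∂M = 2.64/(2√M) = 0.0160976.
η_M = (∂Q/∂M)·(M/Q) = 0.0160976 × (6724/173.930) = 0.62.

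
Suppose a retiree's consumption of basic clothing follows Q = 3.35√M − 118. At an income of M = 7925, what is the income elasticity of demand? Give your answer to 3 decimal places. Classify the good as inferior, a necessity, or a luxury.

At M = 7925: Q = 180.225.
dQ/dM = 3.35/(2√M) = 0.0188155 at this income.
η = (dQ/dM)·(M/Q) = 0.0188155 × (7925/180.225) = 0.827.
Since 0 < η < 1, the good is a necessity.

0.827 (necessity)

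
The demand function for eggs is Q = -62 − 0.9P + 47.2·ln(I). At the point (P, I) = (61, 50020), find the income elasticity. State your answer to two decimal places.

0.12

At P = 61, I = 50020: Q = 393.812.
Holding P constant, ∂Q/∂I = 47.2/I = 0.000943623.
η_I = (∂Q/∂I)·(I/Q) = 0.000943623 × (50020/393.812) = 0.12.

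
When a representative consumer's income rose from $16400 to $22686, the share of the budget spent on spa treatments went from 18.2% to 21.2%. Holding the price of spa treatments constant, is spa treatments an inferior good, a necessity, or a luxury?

luxury

The budget share rises as income rises, so η > 1.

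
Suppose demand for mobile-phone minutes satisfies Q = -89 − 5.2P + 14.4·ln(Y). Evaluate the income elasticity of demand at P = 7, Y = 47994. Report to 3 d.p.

At P = 7, Y = 47994: Q = 29.815.
Holding P constant, ∂Q/∂Y = 14.4/Y = 0.000300038.
η_Y = (∂Q/∂Y)·(Y/Q) = 0.000300038 × (47994/29.815) = 0.483.

0.483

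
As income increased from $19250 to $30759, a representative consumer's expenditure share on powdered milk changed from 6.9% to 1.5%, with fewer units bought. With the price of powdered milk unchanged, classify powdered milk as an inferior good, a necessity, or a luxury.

inferior good

Quantity demanded falls as income rises, so η < 0.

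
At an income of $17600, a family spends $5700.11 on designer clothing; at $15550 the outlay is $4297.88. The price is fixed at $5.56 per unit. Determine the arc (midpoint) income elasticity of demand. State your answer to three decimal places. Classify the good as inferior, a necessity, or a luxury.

With a constant price, Q₁ = 5700.11/5.56 = 1025.200 and Q₂ = 4297.88/5.56 = 773.000 (equivalently, work directly with expenditure since P cancels).
Midpoint %ΔQ = (4297.88 − 5700.11)/4999.00 = -0.28050; midpoint %ΔI = (15550 − 17600)/16575 = -0.12368.
η = -0.28050 / -0.12368 = 2.268.
η > 1 ⇒ luxury.

2.268 (luxury)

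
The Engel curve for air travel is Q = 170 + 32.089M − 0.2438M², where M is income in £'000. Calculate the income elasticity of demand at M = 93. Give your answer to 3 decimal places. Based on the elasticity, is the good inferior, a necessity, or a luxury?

-1.179 (inferior good)

At M = 93: Q = 1045.6508.
dQ/dM = 32.089 − 0.4876M = -13.25780.
η = (dQ/dM)·(M/Q) = -13.25780 × (93/1045.6508) = -1.179.
η < 0 ⇒ inferior good.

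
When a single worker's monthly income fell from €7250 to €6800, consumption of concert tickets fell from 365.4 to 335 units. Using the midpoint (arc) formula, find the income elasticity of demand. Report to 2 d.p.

ΔQ = 335 − 365.4 = -30.4; midpoint Q̄ = (365.4 + 335)/2 = 350.2.
ΔI = 6800 − 7250 = -450; midpoint Ī = (7250 + 6800)/2 = 7025.
η = (ΔQ/Q̄) ÷ (ΔI/Ī) = (-30.4/350.2) ÷ (-450/7025) = 1.36.

1.36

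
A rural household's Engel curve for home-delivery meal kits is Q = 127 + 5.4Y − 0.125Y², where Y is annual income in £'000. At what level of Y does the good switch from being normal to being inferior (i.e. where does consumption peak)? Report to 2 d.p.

dQ/dY = 5.4 − 0.25Y.
The good is inferior where dQ/dY < 0. Setting dQ/dY = 0 gives Y = 5.4 / 0.25 = 21.60.

21.60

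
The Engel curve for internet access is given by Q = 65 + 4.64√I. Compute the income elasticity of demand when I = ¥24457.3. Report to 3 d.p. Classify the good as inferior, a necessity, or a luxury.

At I = 24457.3: Q = 790.642.
dQ/dI = 4.64/(2√I) = 0.0148349 at this income.
η = (dQ/dI)·(I/Q) = 0.0148349 × (24457.3/790.642) = 0.459.
Since 0 < η < 1, the good is a necessity.

0.459 (necessity)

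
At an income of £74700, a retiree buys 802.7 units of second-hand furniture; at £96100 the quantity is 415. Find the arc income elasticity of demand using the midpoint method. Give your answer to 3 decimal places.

-2.541

ΔQ = 415 − 802.7 = -387.7; midpoint Q̄ = (802.7 + 415)/2 = 608.85.
ΔI = 96100 − 74700 = 21400; midpoint Ī = (74700 + 96100)/2 = 85400.
η = (ΔQ/Q̄) ÷ (ΔI/Ī) = (-387.7/608.85) ÷ (21400/85400) = -2.541.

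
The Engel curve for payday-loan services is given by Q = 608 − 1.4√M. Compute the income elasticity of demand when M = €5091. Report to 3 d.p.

At M = 5091: Q = 508.108.
dQ/dM = -1.4/(2√M) = -0.00981062 at this income.
η = (dQ/dM)·(M/Q) = -0.00981062 × (5091/508.108) = -0.098.

-0.098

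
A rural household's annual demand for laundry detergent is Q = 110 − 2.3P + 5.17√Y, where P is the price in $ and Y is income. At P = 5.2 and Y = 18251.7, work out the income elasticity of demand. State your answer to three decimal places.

0.438

At P = 5.2, Y = 18251.7: Q = 796.501.
Holding P constant, ∂Q/∂Y = 5.17/(2√Y) = 0.0191341.
η_Y = (∂Q/∂Y)·(Y/Q) = 0.0191341 × (18251.7/796.501) = 0.438.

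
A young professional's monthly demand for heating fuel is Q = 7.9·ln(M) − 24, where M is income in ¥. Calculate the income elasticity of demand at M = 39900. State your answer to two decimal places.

0.13

At M = 39900: Q = 59.694.
dQ/dM = 7.9/M = 0.000197995 at this income.
η = (dQ/dM)·(M/Q) = 0.000197995 × (39900/59.694) = 0.13.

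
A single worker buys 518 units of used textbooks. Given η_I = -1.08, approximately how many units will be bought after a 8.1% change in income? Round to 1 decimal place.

472.7

%ΔQ ≈ η × %ΔI = -1.08 × 8.1% = -8.748%.
New Q ≈ 518 × (1 − 0.08748) = 472.7.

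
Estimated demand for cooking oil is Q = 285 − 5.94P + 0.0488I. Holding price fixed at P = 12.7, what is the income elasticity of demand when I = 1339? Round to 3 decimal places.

At P = 12.7, I = 1339: Q = 274.905.
Holding P constant, ∂Q/∂I = 0.0488.
η_I = (∂Q/∂I)·(I/Q) = 0.0488 × (1339/274.905) = 0.238.

0.238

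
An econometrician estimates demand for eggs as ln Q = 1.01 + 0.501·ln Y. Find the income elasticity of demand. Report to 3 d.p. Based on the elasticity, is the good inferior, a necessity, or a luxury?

In a log-linear demand, the coefficient on ln Y is the income elasticity.
So η = 0.501.
0 < η < 1 ⇒ necessity.

0.501 (necessity)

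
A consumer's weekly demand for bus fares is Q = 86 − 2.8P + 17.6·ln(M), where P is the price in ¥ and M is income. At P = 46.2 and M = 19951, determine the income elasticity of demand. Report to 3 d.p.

At P = 46.2, M = 19951: Q = 130.898.
Holding P constant, ∂Q/∂M = 17.6/M = 0.000882161.
η_M = (∂Q/∂M)·(M/Q) = 0.000882161 × (19951/130.898) = 0.134.

0.134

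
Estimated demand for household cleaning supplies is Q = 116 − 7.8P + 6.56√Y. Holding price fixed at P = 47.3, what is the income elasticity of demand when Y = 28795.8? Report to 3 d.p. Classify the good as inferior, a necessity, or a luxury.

At P = 47.3, Y = 28795.8: Q = 860.248.
Holding P constant, ∂Q/∂Y = 6.56/(2√Y) = 0.019329.
η_Y = (∂Q/∂Y)·(Y/Q) = 0.019329 × (28795.8/860.248) = 0.647.
Since 0 < η < 1, this is a necessity.

0.647 (necessity)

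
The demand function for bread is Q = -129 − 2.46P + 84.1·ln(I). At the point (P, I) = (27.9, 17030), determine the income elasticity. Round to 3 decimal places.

At P = 27.9, I = 17030: Q = 621.730.
Holding P constant, ∂Q/∂I = 84.1/I = 0.00493834.
η_I = (∂Q/∂I)·(I/Q) = 0.00493834 × (17030/621.730) = 0.135.

0.135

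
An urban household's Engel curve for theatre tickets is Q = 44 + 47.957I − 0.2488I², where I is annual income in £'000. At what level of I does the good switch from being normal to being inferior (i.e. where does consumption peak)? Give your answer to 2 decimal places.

dQ/dI = 47.957 − 0.4976I.
The good is inferior where dQ/dI < 0. Setting dQ/dI = 0 gives I = 47.957 / 0.4976 = 96.38.

96.38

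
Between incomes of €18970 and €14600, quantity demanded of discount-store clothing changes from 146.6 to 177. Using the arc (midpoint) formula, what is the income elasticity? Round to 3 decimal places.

ΔQ = 177 − 146.6 = 30.4; midpoint Q̄ = (146.6 + 177)/2 = 161.8.
ΔI = 14600 − 18970 = -4370; midpoint Ī = (18970 + 14600)/2 = 16785.
η = (ΔQ/Q̄) ÷ (ΔI/Ī) = (30.4/161.8) ÷ (-4370/16785) = -0.722.

-0.722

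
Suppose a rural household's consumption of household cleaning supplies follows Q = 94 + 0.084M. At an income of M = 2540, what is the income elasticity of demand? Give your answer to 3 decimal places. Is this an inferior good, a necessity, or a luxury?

0.694 (necessity)

At M = 2540: Q = 307.360.
dQ/dM = 0.084.
η = (dQ/dM)·(M/Q) = 0.084 × (2540/307.360) = 0.694.
Since 0 < η < 1, the good is a necessity.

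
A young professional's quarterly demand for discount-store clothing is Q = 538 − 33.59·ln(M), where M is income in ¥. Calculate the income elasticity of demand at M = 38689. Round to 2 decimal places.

At M = 38689: Q = 183.178.
dQ/dM = -33.59/M = -0.000868205 at this income.
η = (dQ/dM)·(M/Q) = -0.000868205 × (38689/183.178) = -0.18.

-0.18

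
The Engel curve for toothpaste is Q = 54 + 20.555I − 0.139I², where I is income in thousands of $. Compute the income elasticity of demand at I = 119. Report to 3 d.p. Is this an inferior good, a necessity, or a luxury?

-2.804 (inferior good)

At I = 119: Q = 531.6660.
dQ/dI = 20.555 − 0.278I = -12.52700.
η = (dQ/dI)·(I/Q) = -12.52700 × (119/531.6660) = -2.804.
η < 0 ⇒ inferior good.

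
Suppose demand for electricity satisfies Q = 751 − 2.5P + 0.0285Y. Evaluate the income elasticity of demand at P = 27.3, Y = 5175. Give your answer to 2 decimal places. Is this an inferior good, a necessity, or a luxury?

At P = 27.3, Y = 5175: Q = 830.238.
Holding P constant, ∂Q/∂Y = 0.0285.
η_Y = (∂Q/∂Y)·(Y/Q) = 0.0285 × (5175/830.238) = 0.18.
Since 0 < η < 1, this is a necessity.

0.18 (necessity)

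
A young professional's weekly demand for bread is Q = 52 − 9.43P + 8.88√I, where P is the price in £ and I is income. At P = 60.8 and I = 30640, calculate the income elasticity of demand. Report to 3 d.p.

0.752

At P = 60.8, I = 30640: Q = 1033.037.
Holding P constant, ∂Q/∂I = 8.88/(2√I) = 0.0253652.
η_I = (∂Q/∂I)·(I/Q) = 0.0253652 × (30640/1033.037) = 0.752.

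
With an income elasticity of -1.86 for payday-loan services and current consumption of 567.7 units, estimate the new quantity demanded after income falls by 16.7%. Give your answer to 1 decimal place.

744.0

%ΔQ ≈ η × %ΔI = -1.86 × (-16.7%) = 31.062%.
New Q ≈ 567.7 × (1 + 0.31062) = 744.0.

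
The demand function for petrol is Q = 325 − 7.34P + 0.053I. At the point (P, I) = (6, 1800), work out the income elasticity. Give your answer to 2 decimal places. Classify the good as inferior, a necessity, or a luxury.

At P = 6, I = 1800: Q = 376.360.
Holding P constant, ∂Q/∂I = 0.053.
η_I = (∂Q/∂I)·(I/Q) = 0.053 × (1800/376.360) = 0.25.
Since 0 < η < 1, this is a necessity.

0.25 (necessity)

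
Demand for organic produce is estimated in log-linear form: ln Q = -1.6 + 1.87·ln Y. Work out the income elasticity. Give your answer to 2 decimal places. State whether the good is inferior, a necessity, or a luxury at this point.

1.87 (luxury)

In a log-linear demand, the coefficient on ln Y is the income elasticity.
So η = 1.87.
η > 1 ⇒ luxury.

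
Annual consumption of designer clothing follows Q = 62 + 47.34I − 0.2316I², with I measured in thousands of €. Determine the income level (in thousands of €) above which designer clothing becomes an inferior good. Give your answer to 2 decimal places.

dQ/dI = 47.34 − 0.4632I.
The good is inferior where dQ/dI < 0. Setting dQ/dI = 0 gives I = 47.34 / 0.4632 = 102.20.

102.20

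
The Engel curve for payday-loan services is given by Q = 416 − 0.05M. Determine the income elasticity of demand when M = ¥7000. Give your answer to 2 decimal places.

At M = 7000: Q = 66.000.
dQ/dM = −0.05.
η = (dQ/dM)·(M/Q) = -0.05 × (7000/66.000) = -5.30.

-5.30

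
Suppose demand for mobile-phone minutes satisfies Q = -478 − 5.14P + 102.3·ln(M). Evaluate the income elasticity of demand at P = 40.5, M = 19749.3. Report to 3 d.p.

0.314

At P = 40.5, M = 19749.3: Q = 325.666.
Holding P constant, ∂Q/∂M = 102.3/M = 0.00517993.
η_M = (∂Q/∂M)·(M/Q) = 0.00517993 × (19749.3/325.666) = 0.314.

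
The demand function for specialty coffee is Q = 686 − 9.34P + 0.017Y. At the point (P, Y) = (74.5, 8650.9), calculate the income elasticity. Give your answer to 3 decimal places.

1.072

At P = 74.5, Y = 8650.9: Q = 137.235.
Holding P constant, ∂Q/∂Y = 0.017.
η_Y = (∂Q/∂Y)·(Y/Q) = 0.017 × (8650.9/137.235) = 1.072.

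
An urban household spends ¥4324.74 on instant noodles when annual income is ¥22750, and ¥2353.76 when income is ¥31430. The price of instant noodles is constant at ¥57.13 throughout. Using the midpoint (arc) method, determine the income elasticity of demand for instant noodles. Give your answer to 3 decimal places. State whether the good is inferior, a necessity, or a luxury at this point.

With a constant price, Q₁ = 4324.74/57.13 = 75.700 and Q₂ = 2353.76/57.13 = 41.200 (equivalently, work directly with expenditure since P cancels).
Midpoint %ΔQ = (2353.76 − 4324.74)/3339.25 = -0.59025; midpoint %ΔI = (31430 − 22750)/27090 = 0.32041.
η = -0.59025 / 0.32041 = -1.842.
η < 0 ⇒ inferior good.

-1.842 (inferior good)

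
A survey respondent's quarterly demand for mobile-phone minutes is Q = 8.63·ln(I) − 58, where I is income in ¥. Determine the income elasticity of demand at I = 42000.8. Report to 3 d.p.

At I = 42000.8: Q = 33.870.
dQ/dI = 8.63/I = 0.000205472 at this income.
η = (dQ/dI)·(I/Q) = 0.000205472 × (42000.8/33.870) = 0.255.

0.255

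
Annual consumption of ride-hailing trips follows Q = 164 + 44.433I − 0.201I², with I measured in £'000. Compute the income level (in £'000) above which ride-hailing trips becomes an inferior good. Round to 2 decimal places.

110.53

dQ/dI = 44.433 − 0.402I.
The good is inferior where dQ/dI < 0. Setting dQ/dI = 0 gives I = 44.433 / 0.402 = 110.53.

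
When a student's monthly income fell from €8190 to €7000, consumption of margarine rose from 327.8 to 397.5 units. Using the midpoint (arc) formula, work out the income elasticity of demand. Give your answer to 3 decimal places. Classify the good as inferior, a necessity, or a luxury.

-1.227 (inferior good)

ΔQ = 397.5 − 327.8 = 69.7; midpoint Q̄ = (327.8 + 397.5)/2 = 362.65.
ΔI = 7000 − 8190 = -1190; midpoint Ī = (8190 + 7000)/2 = 7595.
η = (ΔQ/Q̄) ÷ (ΔI/Ī) = (69.7/362.65) ÷ (-1190/7595) = -1.227.
η < 0 ⇒ inferior good.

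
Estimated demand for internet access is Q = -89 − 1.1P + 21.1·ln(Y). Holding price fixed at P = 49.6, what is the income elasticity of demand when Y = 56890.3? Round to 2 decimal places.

0.24

At P = 49.6, Y = 56890.3: Q = 87.461.
Holding P constant, ∂Q/∂Y = 21.1/Y = 0.000370889.
η_Y = (∂Q/∂Y)·(Y/Q) = 0.000370889 × (56890.3/87.461) = 0.24.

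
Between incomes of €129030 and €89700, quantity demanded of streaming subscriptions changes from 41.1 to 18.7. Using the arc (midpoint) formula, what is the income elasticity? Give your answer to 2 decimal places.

ΔQ = 18.7 − 41.1 = -22.4; midpoint Q̄ = (41.1 + 18.7)/2 = 29.9.
ΔI = 89700 − 129030 = -39330; midpoint Ī = (129030 + 89700)/2 = 109365.
η = (ΔQ/Q̄) ÷ (ΔI/Ī) = (-22.4/29.9) ÷ (-39330/109365) = 2.08.

2.08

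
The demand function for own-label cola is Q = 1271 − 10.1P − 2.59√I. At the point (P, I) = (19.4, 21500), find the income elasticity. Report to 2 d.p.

-0.27

At P = 19.4, I = 21500: Q = 695.291.
Holding P constant, ∂Q/∂I = -2.59/(2√I) = -0.00883183.
η_I = (∂Q/∂I)·(I/Q) = -0.00883183 × (21500/695.291) = -0.27.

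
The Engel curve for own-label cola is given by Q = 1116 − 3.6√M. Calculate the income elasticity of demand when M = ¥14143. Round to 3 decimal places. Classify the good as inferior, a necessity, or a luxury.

-0.311 (inferior good)

At M = 14143: Q = 687.872.
dQ/dM = -3.6/(2√M) = -0.0151357 at this income.
η = (dQ/dM)·(M/Q) = -0.0151357 × (14143/687.872) = -0.311.
Since η < 0, the good is an inferior good.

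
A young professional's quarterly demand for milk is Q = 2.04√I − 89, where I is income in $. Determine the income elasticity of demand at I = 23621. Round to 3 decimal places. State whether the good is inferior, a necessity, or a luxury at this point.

0.698 (necessity)

At I = 23621: Q = 224.530.
dQ/dI = 2.04/(2√I) = 0.00663668 at this income.
η = (dQ/dI)·(I/Q) = 0.00663668 × (23621/224.530) = 0.698.
Since 0 < η < 1, the good is a necessity.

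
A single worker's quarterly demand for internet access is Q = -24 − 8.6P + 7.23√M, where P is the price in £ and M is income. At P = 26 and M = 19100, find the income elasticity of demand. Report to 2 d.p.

At P = 26, M = 19100: Q = 751.606.
Holding P constant, ∂Q/∂M = 7.23/(2√M) = 0.0261572.
η_M = (∂Q/∂M)·(M/Q) = 0.0261572 × (19100/751.606) = 0.66.

0.66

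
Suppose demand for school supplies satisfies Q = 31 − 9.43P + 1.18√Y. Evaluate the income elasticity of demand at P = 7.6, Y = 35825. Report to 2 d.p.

At P = 7.6, Y = 35825: Q = 182.676.
Holding P constant, ∂Q/∂Y = 1.18/(2√Y) = 0.00311716.
η_Y = (∂Q/∂Y)·(Y/Q) = 0.00311716 × (35825/182.676) = 0.61.

0.61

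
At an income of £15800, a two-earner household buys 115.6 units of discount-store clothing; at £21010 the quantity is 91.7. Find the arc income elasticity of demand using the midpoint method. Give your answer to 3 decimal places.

ΔQ = 91.7 − 115.6 = -23.9; midpoint Q̄ = (115.6 + 91.7)/2 = 103.65.
ΔI = 21010 − 15800 = 5210; midpoint Ī = (15800 + 21010)/2 = 18405.
η = (ΔQ/Q̄) ÷ (ΔI/Ī) = (-23.9/103.65) ÷ (5210/18405) = -0.815.

-0.815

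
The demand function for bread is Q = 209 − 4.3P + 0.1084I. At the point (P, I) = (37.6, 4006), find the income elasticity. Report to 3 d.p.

At P = 37.6, I = 4006: Q = 481.570.
Holding P constant, ∂Q/∂I = 0.1084.
η_I = (∂Q/∂I)·(I/Q) = 0.1084 × (4006/481.570) = 0.902.

0.902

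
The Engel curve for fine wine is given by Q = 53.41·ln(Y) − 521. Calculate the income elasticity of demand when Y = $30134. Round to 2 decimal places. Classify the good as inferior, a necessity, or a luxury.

1.79 (luxury)

At Y = 30134: Q = 29.839.
dQ/dY = 53.41/Y = 0.00177242 at this income.
η = (dQ/dY)·(Y/Q) = 0.00177242 × (30134/29.839) = 1.79.
Since η > 1, the good is a luxury.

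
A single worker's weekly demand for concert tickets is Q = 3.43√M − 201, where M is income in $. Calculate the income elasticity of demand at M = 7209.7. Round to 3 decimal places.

At M = 7209.7: Q = 90.241.
dQ/dM = 3.43/(2√M) = 0.0201979 at this income.
η = (dQ/dM)·(M/Q) = 0.0201979 × (7209.7/90.241) = 1.614.

1.614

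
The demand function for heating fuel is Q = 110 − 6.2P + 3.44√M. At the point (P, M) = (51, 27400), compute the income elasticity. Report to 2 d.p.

At P = 51, M = 27400: Q = 363.221.
Holding P constant, ∂Q/∂M = 3.44/(2√M) = 0.0103909.
η_M = (∂Q/∂M)·(M/Q) = 0.0103909 × (27400/363.221) = 0.78.

0.78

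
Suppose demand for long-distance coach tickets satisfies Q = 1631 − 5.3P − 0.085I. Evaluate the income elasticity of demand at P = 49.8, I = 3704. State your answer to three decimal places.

At P = 49.8, I = 3704: Q = 1052.220.
Holding P constant, ∂Q/∂I = −0.085.
η_I = (∂Q/∂I)·(I/Q) = -0.085 × (3704/1052.220) = -0.299.

-0.299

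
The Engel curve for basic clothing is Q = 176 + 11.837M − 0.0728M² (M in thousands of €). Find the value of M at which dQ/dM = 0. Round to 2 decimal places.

dQ/dM = 11.837 − 0.1456M.
The good is inferior where dQ/dM < 0. Setting dQ/dM = 0 gives M = 11.837 / 0.1456 = 81.30.

81.30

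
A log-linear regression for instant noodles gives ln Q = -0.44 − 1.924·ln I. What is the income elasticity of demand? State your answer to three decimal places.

In a log-linear demand, the coefficient on ln I is the income elasticity.
So η = -1.924.

-1.924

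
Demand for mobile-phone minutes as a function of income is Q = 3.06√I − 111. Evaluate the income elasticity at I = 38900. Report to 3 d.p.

0.613

At I = 38900: Q = 492.526.
dQ/dI = 3.06/(2√I) = 0.00775741 at this income.
η = (dQ/dI)·(I/Q) = 0.00775741 × (38900/492.526) = 0.613.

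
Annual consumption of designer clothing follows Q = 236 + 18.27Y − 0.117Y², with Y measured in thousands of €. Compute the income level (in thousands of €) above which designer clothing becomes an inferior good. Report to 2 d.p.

78.08

dQ/dY = 18.27 − 0.234Y.
The good is inferior where dQ/dY < 0. Setting dQ/dY = 0 gives Y = 18.27 / 0.234 = 78.08.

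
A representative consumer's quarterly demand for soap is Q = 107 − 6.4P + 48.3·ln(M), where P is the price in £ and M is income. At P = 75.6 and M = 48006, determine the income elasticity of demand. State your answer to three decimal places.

0.336

At P = 75.6, M = 48006: Q = 143.790.
Holding P constant, ∂Q/∂M = 48.3/M = 0.00100612.
η_M = (∂Q/∂M)·(M/Q) = 0.00100612 × (48006/143.790) = 0.336.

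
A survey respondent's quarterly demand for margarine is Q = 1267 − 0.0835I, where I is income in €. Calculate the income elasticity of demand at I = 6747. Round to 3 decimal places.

-0.801

At I = 6747: Q = 703.626.
dQ/dI = −0.0835.
η = (dQ/dI)·(I/Q) = -0.0835 × (6747/703.626) = -0.801.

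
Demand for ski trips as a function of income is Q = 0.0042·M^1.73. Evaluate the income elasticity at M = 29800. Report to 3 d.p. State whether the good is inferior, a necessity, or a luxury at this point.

For Q = A·M^β the income elasticity is constant and equal to β.
Here β = 1.73, so η = 1.730.
Since η > 1, the good is a luxury.

1.730 (luxury)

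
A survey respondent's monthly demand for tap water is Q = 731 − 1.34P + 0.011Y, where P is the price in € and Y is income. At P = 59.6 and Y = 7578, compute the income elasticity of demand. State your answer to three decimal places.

0.113

At P = 59.6, Y = 7578: Q = 734.494.
Holding P constant, ∂Q/∂Y = 0.011.
η_Y = (∂Q/∂Y)·(Y/Q) = 0.011 × (7578/734.494) = 0.113.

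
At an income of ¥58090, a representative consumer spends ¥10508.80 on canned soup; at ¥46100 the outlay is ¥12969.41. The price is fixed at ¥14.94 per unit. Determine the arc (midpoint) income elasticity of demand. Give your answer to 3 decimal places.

With a constant price, Q₁ = 10508.80/14.94 = 703.400 and Q₂ = 12969.41/14.94 = 868.100 (equivalently, work directly with expenditure since P cancels).
Midpoint %ΔQ = (12969.41 − 10508.80)/11739.11 = 0.20961; midpoint %ΔI = (46100 − 58090)/52095 = -0.23016.
η = 0.20961 / -0.23016 = -0.911.

-0.911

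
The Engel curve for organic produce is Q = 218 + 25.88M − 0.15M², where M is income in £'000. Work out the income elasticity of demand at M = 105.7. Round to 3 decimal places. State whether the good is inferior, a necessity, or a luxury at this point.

At M = 105.7: Q = 1277.6425.
dQ/dM = 25.88 − 0.3M = -5.83000.
η = (dQ/dM)·(M/Q) = -5.83000 × (105.7/1277.6425) = -0.482.
η < 0 ⇒ inferior good.

-0.482 (inferior good)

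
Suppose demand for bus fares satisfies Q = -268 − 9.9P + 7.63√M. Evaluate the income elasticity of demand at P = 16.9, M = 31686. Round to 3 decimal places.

At P = 16.9, M = 31686: Q = 922.873.
Holding P constant, ∂Q/∂M = 7.63/(2√M) = 0.0214319.
η_M = (∂Q/∂M)·(M/Q) = 0.0214319 × (31686/922.873) = 0.736.

0.736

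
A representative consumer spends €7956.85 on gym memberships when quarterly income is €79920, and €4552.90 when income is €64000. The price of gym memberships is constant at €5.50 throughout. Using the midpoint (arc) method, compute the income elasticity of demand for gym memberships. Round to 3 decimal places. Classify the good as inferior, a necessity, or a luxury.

With a constant price, Q₁ = 7956.85/5.50 = 1446.700 and Q₂ = 4552.90/5.50 = 827.800 (equivalently, work directly with expenditure since P cancels).
Midpoint %ΔQ = (4552.90 − 7956.85)/6254.88 = -0.54421; midpoint %ΔI = (64000 − 79920)/71960 = -0.22123.
η = -0.54421 / -0.22123 = 2.460.
η > 1 ⇒ luxury.

2.460 (luxury)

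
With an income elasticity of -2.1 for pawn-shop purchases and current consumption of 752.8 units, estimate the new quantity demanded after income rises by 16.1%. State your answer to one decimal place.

%ΔQ ≈ η × %ΔI = -2.1 × 16.1% = -33.81%.
New Q ≈ 752.8 × (1 − 0.3381) = 498.3.

498.3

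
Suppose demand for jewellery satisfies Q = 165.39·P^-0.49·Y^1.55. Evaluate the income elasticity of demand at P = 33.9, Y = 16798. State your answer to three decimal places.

For a multiplicative demand Q = A·P^α·Y^β, the income elasticity is β everywhere.
Here β = 1.55, so η = 1.550.

1.550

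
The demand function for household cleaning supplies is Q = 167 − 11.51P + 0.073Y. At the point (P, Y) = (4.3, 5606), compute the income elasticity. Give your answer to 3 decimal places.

At P = 4.3, Y = 5606: Q = 526.745.
Holding P constant, ∂Q/∂Y = 0.073.
η_Y = (∂Q/∂Y)·(Y/Q) = 0.073 × (5606/526.745) = 0.777.

0.777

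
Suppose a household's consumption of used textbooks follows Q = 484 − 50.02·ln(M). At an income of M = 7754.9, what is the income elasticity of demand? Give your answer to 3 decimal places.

At M = 7754.9: Q = 36.017.
dQ/dM = -50.02/M = -0.00645012 at this income.
η = (dQ/dM)·(M/Q) = -0.00645012 × (7754.9/36.017) = -1.389.

-1.389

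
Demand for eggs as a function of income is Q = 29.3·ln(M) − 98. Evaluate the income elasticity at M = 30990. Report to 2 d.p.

0.14

At M = 30990: Q = 205.004.
dQ/dM = 29.3/M = 0.000945466 at this income.
η = (dQ/dM)·(M/Q) = 0.000945466 × (30990/205.004) = 0.14.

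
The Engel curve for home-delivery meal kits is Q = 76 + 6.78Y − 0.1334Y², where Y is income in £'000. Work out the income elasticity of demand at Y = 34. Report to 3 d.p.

-0.511

At Y = 34: Q = 152.3096.
dQ/dY = 6.78 − 0.2668Y = -2.29120.
η = (dQ/dY)·(Y/Q) = -2.29120 × (34/152.3096) = -0.511.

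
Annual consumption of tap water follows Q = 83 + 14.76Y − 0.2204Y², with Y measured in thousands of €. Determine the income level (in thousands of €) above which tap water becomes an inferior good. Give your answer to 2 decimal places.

33.48

dQ/dY = 14.76 − 0.4408Y.
The good is inferior where dQ/dY < 0. Setting dQ/dY = 0 gives Y = 14.76 / 0.4408 = 33.48.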